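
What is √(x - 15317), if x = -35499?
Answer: 8*I*√794 ≈ 225.42*I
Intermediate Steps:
√(x - 15317) = √(-35499 - 15317) = √(-50816) = 8*I*√794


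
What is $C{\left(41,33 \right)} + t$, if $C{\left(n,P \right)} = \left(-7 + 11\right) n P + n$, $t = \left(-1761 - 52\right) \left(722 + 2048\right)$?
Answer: $-5016557$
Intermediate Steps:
$t = -5022010$ ($t = \left(-1813\right) 2770 = -5022010$)
$C{\left(n,P \right)} = n + 4 P n$ ($C{\left(n,P \right)} = 4 n P + n = 4 P n + n = n + 4 P n$)
$C{\left(41,33 \right)} + t = 41 \left(1 + 4 \cdot 33\right) - 5022010 = 41 \left(1 + 132\right) - 5022010 = 41 \cdot 133 - 5022010 = 5453 - 5022010 = -5016557$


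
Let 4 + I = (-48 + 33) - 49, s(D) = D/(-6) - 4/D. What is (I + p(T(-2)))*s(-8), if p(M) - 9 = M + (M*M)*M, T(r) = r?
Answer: -253/2 ≈ -126.50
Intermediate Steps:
p(M) = 9 + M + M³ (p(M) = 9 + (M + (M*M)*M) = 9 + (M + M²*M) = 9 + (M + M³) = 9 + M + M³)
s(D) = -4/D - D/6 (s(D) = D*(-⅙) - 4/D = -D/6 - 4/D = -4/D - D/6)
I = -68 (I = -4 + ((-48 + 33) - 49) = -4 + (-15 - 49) = -4 - 64 = -68)
(I + p(T(-2)))*s(-8) = (-68 + (9 - 2 + (-2)³))*(-4/(-8) - ⅙*(-8)) = (-68 + (9 - 2 - 8))*(-4*(-⅛) + 4/3) = (-68 - 1)*(½ + 4/3) = -69*11/6 = -253/2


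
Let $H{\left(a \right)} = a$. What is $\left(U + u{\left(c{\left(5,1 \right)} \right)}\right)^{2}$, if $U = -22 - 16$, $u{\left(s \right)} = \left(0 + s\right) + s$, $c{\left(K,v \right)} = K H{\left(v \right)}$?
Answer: $784$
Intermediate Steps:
$c{\left(K,v \right)} = K v$
$u{\left(s \right)} = 2 s$ ($u{\left(s \right)} = s + s = 2 s$)
$U = -38$
$\left(U + u{\left(c{\left(5,1 \right)} \right)}\right)^{2} = \left(-38 + 2 \cdot 5 \cdot 1\right)^{2} = \left(-38 + 2 \cdot 5\right)^{2} = \left(-38 + 10\right)^{2} = \left(-28\right)^{2} = 784$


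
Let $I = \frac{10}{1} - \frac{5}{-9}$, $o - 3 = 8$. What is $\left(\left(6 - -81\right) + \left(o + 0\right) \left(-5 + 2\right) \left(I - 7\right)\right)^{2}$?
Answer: $\frac{8281}{9} \approx 920.11$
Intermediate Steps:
$o = 11$ ($o = 3 + 8 = 11$)
$I = \frac{95}{9}$ ($I = 10 \cdot 1 - - \frac{5}{9} = 10 + \frac{5}{9} = \frac{95}{9} \approx 10.556$)
$\left(\left(6 - -81\right) + \left(o + 0\right) \left(-5 + 2\right) \left(I - 7\right)\right)^{2} = \left(\left(6 - -81\right) + \left(11 + 0\right) \left(-5 + 2\right) \left(\frac{95}{9} - 7\right)\right)^{2} = \left(\left(6 + 81\right) + 11 \left(-3\right) \frac{32}{9}\right)^{2} = \left(87 - \frac{352}{3}\right)^{2} = \left(- \frac{91}{3}\right)^{2} = \frac{8281}{9}$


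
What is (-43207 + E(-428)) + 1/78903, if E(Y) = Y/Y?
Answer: -3409083017/78903 ≈ -43206.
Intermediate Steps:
E(Y) = 1
(-43207 + E(-428)) + 1/78903 = (-43207 + 1) + 1/78903 = -43206 + 1/78903 = -3409083017/78903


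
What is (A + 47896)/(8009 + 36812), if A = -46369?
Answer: 1527/44821 ≈ 0.034069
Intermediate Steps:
(A + 47896)/(8009 + 36812) = (-46369 + 47896)/(8009 + 36812) = 1527/44821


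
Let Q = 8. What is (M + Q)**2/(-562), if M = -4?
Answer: -8/281 ≈ -0.028470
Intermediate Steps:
(M + Q)**2/(-562) = (-4 + 8)**2/(-562) = 4**2*(-1/562) = 16*(-1/562) = -8/281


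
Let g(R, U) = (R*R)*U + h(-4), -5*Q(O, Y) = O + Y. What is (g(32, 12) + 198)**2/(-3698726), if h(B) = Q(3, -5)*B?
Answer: -1948253042/46234075 ≈ -42.139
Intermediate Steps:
Q(O, Y) = -O/5 - Y/5 (Q(O, Y) = -(O + Y)/5 = -O/5 - Y/5)
h(B) = 2*B/5 (h(B) = (-1/5*3 - 1/5*(-5))*B = (-3/5 + 1)*B = 2*B/5)
g(R, U) = -8/5 + U*R**2 (g(R, U) = (R*R)*U + (2/5)*(-4) = R**2*U - 8/5 = U*R**2 - 8/5 = -8/5 + U*R**2)
(g(32, 12) + 198)**2/(-3698726) = ((-8/5 + 12*32**2) + 198)**2/(-3698726) = ((-8/5 + 12*1024) + 198)**2*(-1/3698726) = ((-8/5 + 12288) + 198)**2*(-1/3698726) = (61432/5 + 198)**2*(-1/3698726) = (62422/5)**2*(-1/3698726) = (3896506084/25)*(-1/3698726) = -1948253042/46234075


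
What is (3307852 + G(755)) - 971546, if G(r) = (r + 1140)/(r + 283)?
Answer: 2425087523/1038 ≈ 2.3363e+6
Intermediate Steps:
G(r) = (1140 + r)/(283 + r)
(3307852 + G(755)) - 971546 = (3307852 + (1140 + 755)/(283 + 755)) - 971546 = (3307852 + 1895/1038) - 971546 = 3433552271/1038 - 971546 = 2425087523/1038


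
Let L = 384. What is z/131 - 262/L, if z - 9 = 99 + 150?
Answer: 32375/25152 ≈ 1.2872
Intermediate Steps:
z = 258 (z = 9 + (99 + 150) = 9 + 249 = 258)
z/131 - 262/L = 258/131 - 262/384 = 258*(1/131) - 262*1/384 = 258/131 - 131/192 = 32375/25152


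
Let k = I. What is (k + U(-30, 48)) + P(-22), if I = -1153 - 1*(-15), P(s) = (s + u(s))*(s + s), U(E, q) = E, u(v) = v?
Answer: 768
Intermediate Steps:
P(s) = 4*s² (P(s) = (s + s)*(s + s) = (2*s)*(2*s) = 4*s²)
I = -1138 (I = -1153 + 15 = -1138)
k = -1138
(k + U(-30, 48)) + P(-22) = (-1138 - 30) + 4*(-22)² = -1168 + 4*484 = -1168 + 1936 = 768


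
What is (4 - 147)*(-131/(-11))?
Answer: -1703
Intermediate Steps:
(4 - 147)*(-131/(-11)) = -(-18733)*(-1)/11 = -143*131/11 = -1703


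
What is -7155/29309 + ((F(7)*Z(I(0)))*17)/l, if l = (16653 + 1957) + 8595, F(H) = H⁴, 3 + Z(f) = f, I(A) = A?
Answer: -71388078/15044365 ≈ -4.7452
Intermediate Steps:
Z(f) = -3 + f
l = 27205 (l = 18610 + 8595 = 27205)
-7155/29309 + ((F(7)*Z(I(0)))*17)/l = -7155/29309 + ((7⁴*(-3 + 0))*17)/27205 = -7155*1/29309 + ((2401*(-3))*17)*(1/27205) = -135/553 - 7203*17*(1/27205) = -135/553 - 122451*1/27205 = -135/553 - 122451/27205 = -71388078/15044365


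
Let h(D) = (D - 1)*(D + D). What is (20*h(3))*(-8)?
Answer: -1920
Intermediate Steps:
h(D) = 2*D*(-1 + D) (h(D) = (-1 + D)*(2*D) = 2*D*(-1 + D))
(20*h(3))*(-8) = (20*(2*3*(-1 + 3)))*(-8) = (20*(2*3*2))*(-8) = (20*12)*(-8) = 240*(-8) = -1920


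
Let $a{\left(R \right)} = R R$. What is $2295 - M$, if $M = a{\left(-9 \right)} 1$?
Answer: $2214$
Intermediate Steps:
$a{\left(R \right)} = R^{2}$
$M = 81$ ($M = \left(-9\right)^{2} \cdot 1 = 81 \cdot 1 = 81$)
$2295 - M = 2295 - 81 = 2214$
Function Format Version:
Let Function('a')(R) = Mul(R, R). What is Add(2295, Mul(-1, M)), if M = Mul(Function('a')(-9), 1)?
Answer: 2214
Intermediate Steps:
Function('a')(R) = Pow(R, 2)
M = 81 (M = Mul(Pow(-9, 2), 1) = Mul(81, 1) = 81)
Add(2295, Mul(-1, M)) = Add(2295, Mul(-1, 81)) = Add(2295, -81) = 2214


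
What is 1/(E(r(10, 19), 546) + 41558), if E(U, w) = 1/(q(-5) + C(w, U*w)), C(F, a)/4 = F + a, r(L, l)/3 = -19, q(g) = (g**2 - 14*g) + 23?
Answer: 122186/5077805787 ≈ 2.4063e-5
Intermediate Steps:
q(g) = 23 + g**2 - 14*g
r(L, l) = -57 (r(L, l) = 3*(-19) = -57)
C(F, a) = 4*F + 4*a (C(F, a) = 4*(F + a) = 4*F + 4*a)
E(U, w) = 1/(118 + 4*w + 4*U*w) (E(U, w) = 1/((23 + (-5)**2 - 14*(-5)) + (4*w + 4*(U*w))) = 1/((23 + 25 + 70) + (4*w + 4*U*w)) = 1/(118 + (4*w + 4*U*w)) = 1/(118 + 4*w + 4*U*w))
1/(E(r(10, 19), 546) + 41558) = 1/(1/(2*(59 + 2*546 + 2*(-57)*546)) + 41558) = 1/(1/(2*(59 + 1092 - 62244)) + 41558) = 1/((1/2)/(-61093) + 41558) = 1/((1/2)*(-1/61093) + 41558) = 1/(-1/122186 + 41558) = 1/(5077805787/122186) = 122186/5077805787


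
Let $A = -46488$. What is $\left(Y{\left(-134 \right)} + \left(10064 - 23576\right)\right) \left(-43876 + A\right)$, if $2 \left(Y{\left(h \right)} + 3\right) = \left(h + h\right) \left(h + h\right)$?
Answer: $-2023882508$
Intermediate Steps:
$Y{\left(h \right)} = -3 + 2 h^{2}$ ($Y{\left(h \right)} = -3 + \frac{\left(h + h\right) \left(h + h\right)}{2} = -3 + \frac{2 h 2 h}{2} = -3 + \frac{4 h^{2}}{2} = -3 + 2 h^{2}$)
$\left(Y{\left(-134 \right)} + \left(10064 - 23576\right)\right) \left(-43876 + A\right) = \left(\left(-3 + 2 \left(-134\right)^{2}\right) + \left(10064 - 23576\right)\right) \left(-43876 - 46488\right) = \left(\left(-3 + 2 \cdot 17956\right) + \left(10064 - 23576\right)\right) \left(-90364\right) = \left(\left(-3 + 35912\right) - 13512\right) \left(-90364\right) = \left(35909 - 13512\right) \left(-90364\right) = 22397 \left(-90364\right) = -2023882508$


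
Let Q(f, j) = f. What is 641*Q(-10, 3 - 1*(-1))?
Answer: -6410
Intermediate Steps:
641*Q(-10, 3 - 1*(-1)) = 641*(-10) = -6410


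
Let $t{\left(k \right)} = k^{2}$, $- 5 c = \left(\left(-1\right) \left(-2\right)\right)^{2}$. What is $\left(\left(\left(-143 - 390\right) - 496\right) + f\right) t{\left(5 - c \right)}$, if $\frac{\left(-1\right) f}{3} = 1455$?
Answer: $- \frac{4536354}{25} \approx -1.8145 \cdot 10^{5}$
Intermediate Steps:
$f = -4365$ ($f = \left(-3\right) 1455 = -4365$)
$c = - \frac{4}{5}$ ($c = - \frac{\left(\left(-1\right) \left(-2\right)\right)^{2}}{5} = - \frac{2^{2}}{5} = \left(- \frac{1}{5}\right) 4 = - \frac{4}{5} \approx -0.8$)
$\left(\left(\left(-143 - 390\right) - 496\right) + f\right) t{\left(5 - c \right)} = \left(\left(\left(-143 - 390\right) - 496\right) - 4365\right) \left(5 - - \frac{4}{5}\right)^{2} = \left(\left(-533 - 496\right) - 4365\right) \left(5 + \frac{4}{5}\right)^{2} = \left(-1029 - 4365\right) \left(\frac{29}{5}\right)^{2} = \left(-5394\right) \frac{841}{25} = - \frac{4536354}{25}$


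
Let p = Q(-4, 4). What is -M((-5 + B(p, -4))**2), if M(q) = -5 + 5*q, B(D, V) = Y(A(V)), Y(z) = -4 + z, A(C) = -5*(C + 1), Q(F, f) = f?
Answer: -175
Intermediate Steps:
A(C) = -5 - 5*C (A(C) = -5*(1 + C) = -5 - 5*C)
p = 4
B(D, V) = -9 - 5*V (B(D, V) = -4 + (-5 - 5*V) = -9 - 5*V)
-M((-5 + B(p, -4))**2) = -(-5 + 5*(-5 + (-9 - 5*(-4)))**2) = -(-5 + 5*(-5 + (-9 + 20))**2) = -(-5 + 5*(-5 + 11)**2) = -(-5 + 5*6**2) = -(-5 + 5*36) = -(-5 + 180) = -1*175 = -175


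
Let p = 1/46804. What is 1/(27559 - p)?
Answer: 46804/1289871435 ≈ 3.6286e-5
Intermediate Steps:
p = 1/46804 ≈ 2.1366e-5
1/(27559 - p) = 1/(27559 - 1*1/46804) = 1/(27559 - 1/46804) = 1/(1289871435/46804) = 46804/1289871435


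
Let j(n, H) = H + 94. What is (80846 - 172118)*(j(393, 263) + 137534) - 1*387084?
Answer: -12585974436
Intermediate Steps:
j(n, H) = 94 + H
(80846 - 172118)*(j(393, 263) + 137534) - 1*387084 = (80846 - 172118)*((94 + 263) + 137534) - 1*387084 = -91272*(357 + 137534) - 387084 = -91272*137891 - 387084 = -12585587352 - 387084 = -12585974436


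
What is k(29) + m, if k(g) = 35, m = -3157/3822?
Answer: 18659/546 ≈ 34.174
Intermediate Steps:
m = -451/546 (m = -3157*1/3822 = -451/546 ≈ -0.82601)
k(29) + m = 35 - 451/546 = 18659/546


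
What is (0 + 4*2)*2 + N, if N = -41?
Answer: -25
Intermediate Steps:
(0 + 4*2)*2 + N = (0 + 4*2)*2 - 41 = (0 + 8)*2 - 41 = 8*2 - 41 = 16 - 41 = -25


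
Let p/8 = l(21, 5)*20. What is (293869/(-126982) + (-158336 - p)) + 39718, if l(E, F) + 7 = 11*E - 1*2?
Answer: -19573045385/126982 ≈ -1.5414e+5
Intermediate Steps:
l(E, F) = -9 + 11*E (l(E, F) = -7 + (11*E - 1*2) = -7 + (11*E - 2) = -7 + (-2 + 11*E) = -9 + 11*E)
p = 35520 (p = 8*((-9 + 11*21)*20) = 8*((-9 + 231)*20) = 8*(222*20) = 8*4440 = 35520)
(293869/(-126982) + (-158336 - p)) + 39718 = (293869/(-126982) + (-158336 - 1*35520)) + 39718 = (293869*(-1/126982) + (-158336 - 35520)) + 39718 = (-293869/126982 - 193856) + 39718 = -24616516461/126982 + 39718 = -19573045385/126982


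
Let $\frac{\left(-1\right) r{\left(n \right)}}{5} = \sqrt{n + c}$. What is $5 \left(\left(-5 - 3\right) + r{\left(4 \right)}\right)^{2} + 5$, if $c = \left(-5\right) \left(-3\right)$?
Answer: $2700 + 400 \sqrt{19} \approx 4443.6$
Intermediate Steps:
$c = 15$
$r{\left(n \right)} = - 5 \sqrt{15 + n}$ ($r{\left(n \right)} = - 5 \sqrt{n + 15} = - 5 \sqrt{15 + n}$)
$5 \left(\left(-5 - 3\right) + r{\left(4 \right)}\right)^{2} + 5 = 5 \left(\left(-5 - 3\right) - 5 \sqrt{15 + 4}\right)^{2} + 5 = 5 \left(-8 - 5 \sqrt{19}\right)^{2} + 5 = 5 + 5 \left(-8 - 5 \sqrt{19}\right)^{2}$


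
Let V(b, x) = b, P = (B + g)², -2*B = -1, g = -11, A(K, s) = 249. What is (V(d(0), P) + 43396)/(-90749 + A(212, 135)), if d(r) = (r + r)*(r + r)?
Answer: -10849/22625 ≈ -0.47951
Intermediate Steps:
d(r) = 4*r² (d(r) = (2*r)*(2*r) = 4*r²)
B = ½ (B = -½*(-1) = ½ ≈ 0.50000)
P = 441/4 (P = (½ - 11)² = (-21/2)² = 441/4 ≈ 110.25)
(V(d(0), P) + 43396)/(-90749 + A(212, 135)) = (4*0² + 43396)/(-90749 + 249) = (4*0 + 43396)/(-90500) = (0 + 43396)*(-1/90500) = 43396*(-1/90500) = -10849/22625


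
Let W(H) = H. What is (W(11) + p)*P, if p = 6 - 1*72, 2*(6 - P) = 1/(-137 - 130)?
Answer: -176275/534 ≈ -330.10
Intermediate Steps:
P = 3205/534 (P = 6 - 1/(2*(-137 - 130)) = 6 - ½/(-267) = 6 - ½*(-1/267) = 6 + 1/534 = 3205/534 ≈ 6.0019)
p = -66 (p = 6 - 72 = -66)
(W(11) + p)*P = (11 - 66)*(3205/534) = -55*3205/534 = -176275/534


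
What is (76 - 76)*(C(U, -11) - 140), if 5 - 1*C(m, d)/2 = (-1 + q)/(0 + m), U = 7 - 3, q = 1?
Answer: 0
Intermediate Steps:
U = 4
C(m, d) = 10 (C(m, d) = 10 - 2*(-1 + 1)/(0 + m) = 10 - 0/m = 10 - 2*0 = 10 + 0 = 10)
(76 - 76)*(C(U, -11) - 140) = (76 - 76)*(10 - 140) = 0*(-130) = 0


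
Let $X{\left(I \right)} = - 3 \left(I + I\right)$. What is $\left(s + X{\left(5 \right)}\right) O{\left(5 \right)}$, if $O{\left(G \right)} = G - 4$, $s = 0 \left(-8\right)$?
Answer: $-30$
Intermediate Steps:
$s = 0$
$O{\left(G \right)} = -4 + G$ ($O{\left(G \right)} = G - 4 = -4 + G$)
$X{\left(I \right)} = - 6 I$ ($X{\left(I \right)} = - 3 \cdot 2 I = - 6 I$)
$\left(s + X{\left(5 \right)}\right) O{\left(5 \right)} = \left(0 - 30\right) \left(-4 + 5\right) = \left(0 - 30\right) 1 = \left(-30\right) 1 = -30$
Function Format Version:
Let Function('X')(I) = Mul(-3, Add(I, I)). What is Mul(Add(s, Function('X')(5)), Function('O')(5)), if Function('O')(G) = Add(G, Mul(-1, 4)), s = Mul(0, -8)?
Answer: -30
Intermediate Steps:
s = 0
Function('O')(G) = Add(-4, G) (Function('O')(G) = Add(G, -4) = Add(-4, G))
Function('X')(I) = Mul(-6, I) (Function('X')(I) = Mul(-3, Mul(2, I)) = Mul(-6, I))
Mul(Add(s, Function('X')(5)), Function('O')(5)) = Mul(Add(0, Mul(-6, 5)), Add(-4, 5)) = Mul(Add(0, -30), 1) = Mul(-30, 1) = -30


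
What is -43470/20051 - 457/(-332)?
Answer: -5268733/6656932 ≈ -0.79147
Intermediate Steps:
-43470/20051 - 457/(-332) = -43470*1/20051 - 457*(-1/332) = -43470/20051 + 457/332 = -5268733/6656932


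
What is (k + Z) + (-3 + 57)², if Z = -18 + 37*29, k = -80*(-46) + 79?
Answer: 7730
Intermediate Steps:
k = 3759 (k = 3680 + 79 = 3759)
Z = 1055 (Z = -18 + 1073 = 1055)
(k + Z) + (-3 + 57)² = (3759 + 1055) + (-3 + 57)² = 4814 + 54² = 4814 + 2916 = 7730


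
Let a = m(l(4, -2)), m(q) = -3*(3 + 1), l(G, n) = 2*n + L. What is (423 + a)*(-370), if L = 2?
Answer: -152070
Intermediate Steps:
l(G, n) = 2 + 2*n (l(G, n) = 2*n + 2 = 2 + 2*n)
m(q) = -12 (m(q) = -3*4 = -12)
a = -12
(423 + a)*(-370) = (423 - 12)*(-370) = 411*(-370) = -152070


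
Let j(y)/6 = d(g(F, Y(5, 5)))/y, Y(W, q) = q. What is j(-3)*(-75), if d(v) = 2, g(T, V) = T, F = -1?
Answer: 300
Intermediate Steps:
j(y) = 12/y (j(y) = 6*(2/y) = 12/y)
j(-3)*(-75) = (12/(-3))*(-75) = (12*(-⅓))*(-75) = -4*(-75) = 300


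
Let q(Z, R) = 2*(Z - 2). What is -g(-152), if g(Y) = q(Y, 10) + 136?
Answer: 172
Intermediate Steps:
q(Z, R) = -4 + 2*Z (q(Z, R) = 2*(-2 + Z) = -4 + 2*Z)
g(Y) = 132 + 2*Y (g(Y) = (-4 + 2*Y) + 136 = 132 + 2*Y)
-g(-152) = -(132 + 2*(-152)) = -(132 - 304) = -1*(-172) = 172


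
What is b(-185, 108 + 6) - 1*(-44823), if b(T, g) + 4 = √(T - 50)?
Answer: 44819 + I*√235 ≈ 44819.0 + 15.33*I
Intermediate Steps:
b(T, g) = -4 + √(-50 + T) (b(T, g) = -4 + √(T - 50) = -4 + √(-50 + T))
b(-185, 108 + 6) - 1*(-44823) = (-4 + √(-50 - 185)) - 1*(-44823) = (-4 + √(-235)) + 44823 = (-4 + I*√235) + 44823 = 44819 + I*√235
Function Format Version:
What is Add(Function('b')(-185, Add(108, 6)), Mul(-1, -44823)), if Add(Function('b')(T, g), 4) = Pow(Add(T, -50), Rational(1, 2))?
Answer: Add(44819, Mul(I, Pow(235, Rational(1, 2)))) ≈ Add(44819., Mul(15.330, I))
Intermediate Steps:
Function('b')(T, g) = Add(-4, Pow(Add(-50, T), Rational(1, 2))) (Function('b')(T, g) = Add(-4, Pow(Add(T, -50), Rational(1, 2))) = Add(-4, Pow(Add(-50, T), Rational(1, 2))))
Add(Function('b')(-185, Add(108, 6)), Mul(-1, -44823)) = Add(Add(-4, Pow(Add(-50, -185), Rational(1, 2))), Mul(-1, -44823)) = Add(Add(-4, Pow(-235, Rational(1, 2))), 44823) = Add(Add(-4, Mul(I, Pow(235, Rational(1, 2)))), 44823) = Add(44819, Mul(I, Pow(235, Rational(1, 2))))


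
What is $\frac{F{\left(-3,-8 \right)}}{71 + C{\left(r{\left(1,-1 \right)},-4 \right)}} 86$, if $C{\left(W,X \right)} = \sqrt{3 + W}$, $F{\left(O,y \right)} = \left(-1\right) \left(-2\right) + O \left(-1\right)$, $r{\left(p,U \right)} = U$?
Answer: $\frac{30530}{5039} - \frac{430 \sqrt{2}}{5039} \approx 5.9381$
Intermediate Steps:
$F{\left(O,y \right)} = 2 - O$
$\frac{F{\left(-3,-8 \right)}}{71 + C{\left(r{\left(1,-1 \right)},-4 \right)}} 86 = \frac{2 - -3}{71 + \sqrt{3 - 1}} \cdot 86 = \frac{2 + 3}{71 + \sqrt{2}} \cdot 86 = \frac{5}{71 + \sqrt{2}} \cdot 86 = \frac{430}{71 + \sqrt{2}}$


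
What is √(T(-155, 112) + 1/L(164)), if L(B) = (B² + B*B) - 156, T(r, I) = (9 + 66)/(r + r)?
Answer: I*√167202305281/831358 ≈ 0.49185*I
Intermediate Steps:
T(r, I) = 75/(2*r) (T(r, I) = 75/((2*r)) = 75*(1/(2*r)) = 75/(2*r))
L(B) = -156 + 2*B² (L(B) = (B² + B²) - 156 = 2*B² - 156 = -156 + 2*B²)
√(T(-155, 112) + 1/L(164)) = √((75/2)/(-155) + 1/(-156 + 2*164²)) = √((75/2)*(-1/155) + 1/(-156 + 2*26896)) = √(-15/62 + 1/(-156 + 53792)) = √(-15/62 + 1/53636) = √(-402239/1662716) = I*√167202305281/831358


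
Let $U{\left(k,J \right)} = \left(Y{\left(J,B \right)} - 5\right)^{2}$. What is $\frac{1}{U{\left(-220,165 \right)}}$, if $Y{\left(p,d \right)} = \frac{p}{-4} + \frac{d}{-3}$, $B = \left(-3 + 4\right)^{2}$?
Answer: $\frac{144}{312481} \approx 0.00046083$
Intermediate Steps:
$B = 1$ ($B = 1^{2} = 1$)
$Y{\left(p,d \right)} = - \frac{d}{3} - \frac{p}{4}$ ($Y{\left(p,d \right)} = p \left(- \frac{1}{4}\right) + d \left(- \frac{1}{3}\right) = - \frac{p}{4} - \frac{d}{3} = - \frac{d}{3} - \frac{p}{4}$)
$U{\left(k,J \right)} = \left(- \frac{16}{3} - \frac{J}{4}\right)^{2}$ ($U{\left(k,J \right)} = \left(\left(\left(- \frac{1}{3}\right) 1 - \frac{J}{4}\right) - 5\right)^{2} = \left(\left(- \frac{1}{3} - \frac{J}{4}\right) - 5\right)^{2} = \left(- \frac{16}{3} - \frac{J}{4}\right)^{2}$)
$\frac{1}{U{\left(-220,165 \right)}} = \frac{1}{\frac{1}{144} \left(64 + 3 \cdot 165\right)^{2}} = \frac{1}{\frac{1}{144} \left(64 + 495\right)^{2}} = \frac{1}{\frac{1}{144} \cdot 559^{2}} = \frac{1}{\frac{1}{144} \cdot 312481} = \frac{1}{\frac{312481}{144}} = \frac{144}{312481}$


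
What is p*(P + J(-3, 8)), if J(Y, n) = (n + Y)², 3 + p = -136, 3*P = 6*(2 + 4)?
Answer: -5143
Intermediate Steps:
P = 12 (P = (6*(2 + 4))/3 = (6*6)/3 = (⅓)*36 = 12)
p = -139 (p = -3 - 136 = -139)
J(Y, n) = (Y + n)²
p*(P + J(-3, 8)) = -139*(12 + (-3 + 8)²) = -139*(12 + 5²) = -139*(12 + 25) = -139*37 = -5143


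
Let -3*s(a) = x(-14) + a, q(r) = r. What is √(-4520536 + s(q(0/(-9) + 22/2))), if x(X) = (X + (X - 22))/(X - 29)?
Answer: I*√75226307043/129 ≈ 2126.2*I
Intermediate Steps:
x(X) = (-22 + 2*X)/(-29 + X) (x(X) = (X + (-22 + X))/(-29 + X) = (-22 + 2*X)/(-29 + X))
s(a) = -50/129 - a/3 (s(a) = -(2*(-11 - 14)/(-29 - 14) + a)/3 = -(2*(-25)/(-43) + a)/3 = -(2*(-1/43)*(-25) + a)/3 = -(50/43 + a)/3 = -50/129 - a/3)
√(-4520536 + s(q(0/(-9) + 22/2))) = √(-4520536 + (-50/129 - (0/(-9) + 22/2)/3)) = √(-4520536 + (-50/129 - (0*(-⅑) + 22*(½))/3)) = √(-4520536 + (-50/129 - (0 + 11)/3)) = √(-4520536 + (-50/129 - ⅓*11)) = √(-4520536 + (-50/129 - 11/3)) = √(-4520536 - 523/129) = √(-583149667/129) = I*√75226307043/129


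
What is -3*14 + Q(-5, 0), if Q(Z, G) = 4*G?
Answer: -42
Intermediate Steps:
-3*14 + Q(-5, 0) = -3*14 + 4*0 = -42 + 0 = -42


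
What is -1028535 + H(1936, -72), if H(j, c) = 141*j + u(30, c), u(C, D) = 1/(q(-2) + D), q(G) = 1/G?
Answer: -109556057/145 ≈ -7.5556e+5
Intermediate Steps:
u(C, D) = 1/(-½ + D) (u(C, D) = 1/(1/(-2) + D) = 1/(-½ + D))
H(j, c) = 2/(-1 + 2*c) + 141*j (H(j, c) = 141*j + 2/(-1 + 2*c) = 2/(-1 + 2*c) + 141*j)
-1028535 + H(1936, -72) = -1028535 + (2 + 141*1936*(-1 + 2*(-72)))/(-1 + 2*(-72)) = -1028535 + (2 + 141*1936*(-1 - 144))/(-1 - 144) = -1028535 + (2 + 141*1936*(-145))/(-145) = -1028535 - (2 - 39581520)/145 = -1028535 - 1/145*(-39581518) = -1028535 + 39581518/145 = -109556057/145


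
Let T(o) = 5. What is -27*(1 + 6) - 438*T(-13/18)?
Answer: -2379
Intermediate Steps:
-27*(1 + 6) - 438*T(-13/18) = -27*(1 + 6) - 438*5 = -27*7 - 2190 = -189 - 2190 = -2379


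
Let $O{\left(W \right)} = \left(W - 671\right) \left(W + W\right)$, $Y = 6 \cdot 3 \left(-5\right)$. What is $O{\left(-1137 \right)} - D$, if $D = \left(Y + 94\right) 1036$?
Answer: $4107248$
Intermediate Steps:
$Y = -90$ ($Y = 18 \left(-5\right) = -90$)
$O{\left(W \right)} = 2 W \left(-671 + W\right)$ ($O{\left(W \right)} = \left(-671 + W\right) 2 W = 2 W \left(-671 + W\right)$)
$D = 4144$ ($D = \left(-90 + 94\right) 1036 = 4 \cdot 1036 = 4144$)
$O{\left(-1137 \right)} - D = 2 \left(-1137\right) \left(-671 - 1137\right) - 4144 = 2 \left(-1137\right) \left(-1808\right) - 4144 = 4111392 - 4144 = 4107248$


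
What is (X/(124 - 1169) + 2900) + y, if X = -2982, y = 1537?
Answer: 4639647/1045 ≈ 4439.9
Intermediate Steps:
(X/(124 - 1169) + 2900) + y = (-2982/(124 - 1169) + 2900) + 1537 = (-2982/(-1045) + 2900) + 1537 = (-2982*(-1/1045) + 2900) + 1537 = (2982/1045 + 2900) + 1537 = 3033482/1045 + 1537 = 4639647/1045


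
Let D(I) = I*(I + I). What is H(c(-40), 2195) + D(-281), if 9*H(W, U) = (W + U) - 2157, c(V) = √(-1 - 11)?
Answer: 1421336/9 + 2*I*√3/9 ≈ 1.5793e+5 + 0.3849*I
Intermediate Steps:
c(V) = 2*I*√3 (c(V) = √(-12) = 2*I*√3)
H(W, U) = -719/3 + U/9 + W/9 (H(W, U) = ((W + U) - 2157)/9 = ((U + W) - 2157)/9 = (-2157 + U + W)/9 = -719/3 + U/9 + W/9)
D(I) = 2*I² (D(I) = I*(2*I) = 2*I²)
H(c(-40), 2195) + D(-281) = (-719/3 + (⅑)*2195 + (2*I*√3)/9) + 2*(-281)² = (-719/3 + 2195/9 + 2*I*√3/9) + 2*78961 = (38/9 + 2*I*√3/9) + 157922 = 1421336/9 + 2*I*√3/9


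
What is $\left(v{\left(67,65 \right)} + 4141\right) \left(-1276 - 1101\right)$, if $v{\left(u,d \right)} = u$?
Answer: $-10002416$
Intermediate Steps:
$\left(v{\left(67,65 \right)} + 4141\right) \left(-1276 - 1101\right) = \left(67 + 4141\right) \left(-1276 - 1101\right) = 4208 \left(-1276 + \left(-2453 + 1352\right)\right) = 4208 \left(-1276 - 1101\right) = 4208 \left(-2377\right) = -10002416$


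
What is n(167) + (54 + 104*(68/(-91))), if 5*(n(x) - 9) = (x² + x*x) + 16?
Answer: 390043/35 ≈ 11144.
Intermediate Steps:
n(x) = 61/5 + 2*x²/5 (n(x) = 9 + ((x² + x*x) + 16)/5 = 9 + ((x² + x²) + 16)/5 = 9 + (2*x² + 16)/5 = 9 + (16 + 2*x²)/5 = 9 + (16/5 + 2*x²/5) = 61/5 + 2*x²/5)
n(167) + (54 + 104*(68/(-91))) = (61/5 + (⅖)*167²) + (54 + 104*(68/(-91))) = (61/5 + (⅖)*27889) + (54 + 104*(68*(-1/91))) = (61/5 + 55778/5) + (54 + 104*(-68/91)) = 55839/5 + (54 - 544/7) = 55839/5 - 166/7 = 390043/35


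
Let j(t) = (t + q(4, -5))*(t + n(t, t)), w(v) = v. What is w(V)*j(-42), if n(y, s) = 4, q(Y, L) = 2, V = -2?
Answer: -3040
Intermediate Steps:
j(t) = (2 + t)*(4 + t) (j(t) = (t + 2)*(t + 4) = (2 + t)*(4 + t))
w(V)*j(-42) = -2*(8 + (-42)² + 6*(-42)) = -2*(8 + 1764 - 252) = -2*1520 = -3040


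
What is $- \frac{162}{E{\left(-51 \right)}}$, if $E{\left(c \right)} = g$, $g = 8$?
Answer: $- \frac{81}{4} \approx -20.25$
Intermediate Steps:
$E{\left(c \right)} = 8$
$- \frac{162}{E{\left(-51 \right)}} = - \frac{162}{8} = \left(-162\right) \frac{1}{8} = - \frac{81}{4}$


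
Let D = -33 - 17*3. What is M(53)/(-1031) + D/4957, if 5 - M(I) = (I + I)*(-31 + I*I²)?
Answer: 78209828543/5110667 ≈ 15303.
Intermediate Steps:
D = -84 (D = -33 - 51 = -84)
M(I) = 5 - 2*I*(-31 + I³) (M(I) = 5 - (I + I)*(-31 + I*I²) = 5 - 2*I*(-31 + I³))
M(53)/(-1031) + D/4957 = (5 - 2*53⁴ + 62*53)/(-1031) - 84/4957 = (5 - 2*7890481 + 3286)*(-1/1031) - 84*1/4957 = (5 - 15780962 + 3286)*(-1/1031) - 84/4957 = -15777671*(-1/1031) - 84/4957 = 15777671/1031 - 84/4957 = 78209828543/5110667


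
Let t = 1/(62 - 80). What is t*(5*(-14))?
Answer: 35/9 ≈ 3.8889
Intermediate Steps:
t = -1/18 (t = 1/(-18) = -1/18 ≈ -0.055556)
t*(5*(-14)) = -5*(-14)/18 = -1/18*(-70) = 35/9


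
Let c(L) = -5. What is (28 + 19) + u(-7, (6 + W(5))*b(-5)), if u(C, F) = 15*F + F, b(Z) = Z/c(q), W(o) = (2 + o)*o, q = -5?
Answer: 703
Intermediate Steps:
W(o) = o*(2 + o)
b(Z) = -Z/5 (b(Z) = Z/(-5) = Z*(-⅕) = -Z/5)
u(C, F) = 16*F
(28 + 19) + u(-7, (6 + W(5))*b(-5)) = (28 + 19) + 16*((6 + 5*(2 + 5))*(-⅕*(-5))) = 47 + 16*((6 + 5*7)*1) = 47 + 16*((6 + 35)*1) = 47 + 16*(41*1) = 47 + 16*41 = 47 + 656 = 703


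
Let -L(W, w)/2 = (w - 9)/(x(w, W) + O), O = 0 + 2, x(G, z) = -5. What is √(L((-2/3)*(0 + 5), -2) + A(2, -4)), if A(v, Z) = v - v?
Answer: I*√66/3 ≈ 2.708*I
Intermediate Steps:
A(v, Z) = 0
O = 2
L(W, w) = -6 + 2*w/3 (L(W, w) = -2*(w - 9)/(-5 + 2) = -2*(-9 + w)/(-3) = -2*(-9 + w)*(-1)/3 = -2*(3 - w/3) = -6 + 2*w/3)
√(L((-2/3)*(0 + 5), -2) + A(2, -4)) = √((-6 + (⅔)*(-2)) + 0) = √((-6 - 4/3) + 0) = √(-22/3 + 0) = √(-22/3) = I*√66/3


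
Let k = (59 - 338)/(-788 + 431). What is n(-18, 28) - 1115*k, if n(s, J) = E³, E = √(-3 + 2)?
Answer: -103695/119 - I ≈ -871.39 - 1.0*I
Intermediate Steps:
k = 93/119 (k = -279/(-357) = -279*(-1/357) = 93/119 ≈ 0.78151)
E = I (E = √(-1) = I ≈ 1.0*I)
n(s, J) = -I (n(s, J) = I³ = -I)
n(-18, 28) - 1115*k = -I - 1115*93/119 = -I - 103695/119 = -103695/119 - I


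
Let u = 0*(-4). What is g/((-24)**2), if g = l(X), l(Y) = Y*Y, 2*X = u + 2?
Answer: 1/576 ≈ 0.0017361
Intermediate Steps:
u = 0
X = 1 (X = (0 + 2)/2 = (1/2)*2 = 1)
l(Y) = Y**2
g = 1 (g = 1**2 = 1)
g/((-24)**2) = 1/(-24)**2 = 1/576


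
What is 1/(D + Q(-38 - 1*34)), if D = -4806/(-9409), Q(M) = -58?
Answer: -9409/540916 ≈ -0.017395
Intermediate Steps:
D = 4806/9409 (D = -4806*(-1/9409) = 4806/9409 ≈ 0.51079)
1/(D + Q(-38 - 1*34)) = 1/(4806/9409 - 58) = 1/(-540916/9409) = -9409/540916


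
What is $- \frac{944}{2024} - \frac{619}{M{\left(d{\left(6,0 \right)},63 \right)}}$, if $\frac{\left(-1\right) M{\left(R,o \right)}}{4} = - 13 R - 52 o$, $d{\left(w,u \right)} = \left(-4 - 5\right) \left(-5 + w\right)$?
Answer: $- \frac{1647655}{3196908} \approx -0.51539$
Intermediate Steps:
$d{\left(w,u \right)} = 45 - 9 w$ ($d{\left(w,u \right)} = - 9 \left(-5 + w\right) = 45 - 9 w$)
$M{\left(R,o \right)} = 52 R + 208 o$ ($M{\left(R,o \right)} = - 4 \left(- 13 R - 52 o\right) = - 4 \left(- 52 o - 13 R\right) = 52 R + 208 o$)
$- \frac{944}{2024} - \frac{619}{M{\left(d{\left(6,0 \right)},63 \right)}} = - \frac{944}{2024} - \frac{619}{52 \left(45 - 54\right) + 208 \cdot 63} = \left(-944\right) \frac{1}{2024} - \frac{619}{52 \left(45 - 54\right) + 13104} = - \frac{118}{253} - \frac{619}{52 \left(-9\right) + 13104} = - \frac{118}{253} - \frac{619}{-468 + 13104} = - \frac{118}{253} - \frac{619}{12636} = - \frac{1647655}{3196908}$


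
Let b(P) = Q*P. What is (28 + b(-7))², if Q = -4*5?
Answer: 28224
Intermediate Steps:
Q = -20
b(P) = -20*P
(28 + b(-7))² = (28 - 20*(-7))² = (28 + 140)² = 168² = 28224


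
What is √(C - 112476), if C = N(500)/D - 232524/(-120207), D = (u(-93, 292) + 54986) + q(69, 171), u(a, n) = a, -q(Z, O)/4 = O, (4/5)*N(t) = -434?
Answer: I*√2122619860970029341377546/4344200842 ≈ 335.37*I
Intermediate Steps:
N(t) = -1085/2 (N(t) = (5/4)*(-434) = -1085/2)
q(Z, O) = -4*O
D = 54209 (D = (-93 + 54986) - 4*171 = 54893 - 684 = 54209)
C = 8359787479/4344200842 (C = -1085/2/54209 - 232524/(-120207) = -1085/2*1/54209 - 232524*(-1/120207) = -1085/108418 + 77508/40069 = 8359787479/4344200842 ≈ 1.9244)
√(C - 112476) = √(8359787479/4344200842 - 112476) = √(-488609974117313/4344200842) = I*√2122619860970029341377546/4344200842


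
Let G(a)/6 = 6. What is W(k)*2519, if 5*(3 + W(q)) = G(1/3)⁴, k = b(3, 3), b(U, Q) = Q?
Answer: 4230914919/5 ≈ 8.4618e+8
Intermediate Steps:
k = 3
G(a) = 36 (G(a) = 6*6 = 36)
W(q) = 1679601/5 (W(q) = -3 + (⅕)*36⁴ = -3 + (⅕)*1679616 = -3 + 1679616/5 = 1679601/5)
W(k)*2519 = (1679601/5)*2519 = 4230914919/5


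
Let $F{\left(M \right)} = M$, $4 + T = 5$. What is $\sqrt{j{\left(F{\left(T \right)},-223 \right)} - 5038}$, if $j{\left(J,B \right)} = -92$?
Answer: $3 i \sqrt{570} \approx 71.624 i$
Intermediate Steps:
$T = 1$ ($T = -4 + 5 = 1$)
$\sqrt{j{\left(F{\left(T \right)},-223 \right)} - 5038} = \sqrt{-92 - 5038} = \sqrt{-5130} = 3 i \sqrt{570}$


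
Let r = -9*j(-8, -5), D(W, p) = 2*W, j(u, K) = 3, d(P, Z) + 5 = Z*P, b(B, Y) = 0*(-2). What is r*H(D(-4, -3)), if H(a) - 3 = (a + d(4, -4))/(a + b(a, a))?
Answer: -1431/8 ≈ -178.88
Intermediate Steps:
b(B, Y) = 0
d(P, Z) = -5 + P*Z (d(P, Z) = -5 + Z*P = -5 + P*Z)
H(a) = 3 + (-21 + a)/a (H(a) = 3 + (a + (-5 + 4*(-4)))/(a + 0) = 3 + (a + (-5 - 16))/a = 3 + (a - 21)/a = 3 + (-21 + a)/a)
r = -27 (r = -9*3 = -27)
r*H(D(-4, -3)) = -27*(4 - 21/(2*(-4))) = -27*(4 - 21/(-8)) = -27*(4 - 21*(-1/8)) = -27*(4 + 21/8) = -27*53/8 = -1431/8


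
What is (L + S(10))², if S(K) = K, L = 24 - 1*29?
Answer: 25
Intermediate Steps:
L = -5 (L = 24 - 29 = -5)
(L + S(10))² = (-5 + 10)² = 5² = 25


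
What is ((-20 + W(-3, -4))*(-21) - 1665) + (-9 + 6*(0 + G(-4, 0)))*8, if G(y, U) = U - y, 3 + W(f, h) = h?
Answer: -978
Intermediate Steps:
W(f, h) = -3 + h
((-20 + W(-3, -4))*(-21) - 1665) + (-9 + 6*(0 + G(-4, 0)))*8 = ((-20 + (-3 - 4))*(-21) - 1665) + (-9 + 6*(0 + (0 - 1*(-4))))*8 = ((-20 - 7)*(-21) - 1665) + (-9 + 6*(0 + (0 + 4)))*8 = (-27*(-21) - 1665) + (-9 + 6*(0 + 4))*8 = (567 - 1665) + (-9 + 6*4)*8 = -1098 + (-9 + 24)*8 = -1098 + 15*8 = -1098 + 120 = -978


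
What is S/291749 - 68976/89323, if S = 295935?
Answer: 6310122981/26059895927 ≈ 0.24214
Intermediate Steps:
S/291749 - 68976/89323 = 295935/291749 - 68976/89323 = 6310122981/26059895927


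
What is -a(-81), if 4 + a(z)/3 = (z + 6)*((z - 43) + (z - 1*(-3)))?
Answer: -45438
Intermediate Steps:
a(z) = -12 + 3*(-40 + 2*z)*(6 + z) (a(z) = -12 + 3*((z + 6)*((z - 43) + (z - 1*(-3)))) = -12 + 3*((6 + z)*((-43 + z) + (z + 3))) = -12 + 3*((6 + z)*((-43 + z) + (3 + z))) = -12 + 3*((6 + z)*(-40 + 2*z)) = -12 + 3*((-40 + 2*z)*(6 + z)) = -12 + 3*(-40 + 2*z)*(6 + z))
-a(-81) = -(-732 - 84*(-81) + 6*(-81)**2) = -(-732 + 6804 + 6*6561) = -(-732 + 6804 + 39366) = -1*45438 = -45438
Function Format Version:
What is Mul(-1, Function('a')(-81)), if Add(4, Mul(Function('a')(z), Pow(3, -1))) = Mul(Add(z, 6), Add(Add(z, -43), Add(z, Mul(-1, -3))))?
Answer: -45438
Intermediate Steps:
Function('a')(z) = Add(-12, Mul(3, Add(-40, Mul(2, z)), Add(6, z))) (Function('a')(z) = Add(-12, Mul(3, Mul(Add(z, 6), Add(Add(z, -43), Add(z, Mul(-1, -3)))))) = Add(-12, Mul(3, Mul(Add(6, z), Add(Add(-43, z), Add(z, 3))))) = Add(-12, Mul(3, Mul(Add(6, z), Add(Add(-43, z), Add(3, z))))) = Add(-12, Mul(3, Mul(Add(6, z), Add(-40, Mul(2, z))))) = Add(-12, Mul(3, Mul(Add(-40, Mul(2, z)), Add(6, z)))) = Add(-12, Mul(3, Add(-40, Mul(2, z)), Add(6, z))))
Mul(-1, Function('a')(-81)) = Mul(-1, Add(-732, Mul(-84, -81), Mul(6, Pow(-81, 2)))) = Mul(-1, Add(-732, 6804, Mul(6, 6561))) = Mul(-1, Add(-732, 6804, 39366)) = Mul(-1, 45438) = -45438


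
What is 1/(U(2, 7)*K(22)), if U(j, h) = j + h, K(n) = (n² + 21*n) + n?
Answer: 1/8712 ≈ 0.00011478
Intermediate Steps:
K(n) = n² + 22*n
U(j, h) = h + j
1/(U(2, 7)*K(22)) = 1/((7 + 2)*(22*(22 + 22))) = 1/(9*(22*44)) = 1/(9*968) = 1/8712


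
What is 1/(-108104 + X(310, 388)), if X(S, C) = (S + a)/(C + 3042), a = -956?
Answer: -1715/185398683 ≈ -9.2503e-6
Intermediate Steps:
X(S, C) = (-956 + S)/(3042 + C) (X(S, C) = (S - 956)/(C + 3042) = (-956 + S)/(3042 + C))
1/(-108104 + X(310, 388)) = 1/(-108104 + (-956 + 310)/(3042 + 388)) = 1/(-108104 - 646/3430) = 1/(-108104 + (1/3430)*(-646)) = 1/(-108104 - 323/1715) = 1/(-185398683/1715) = -1715/185398683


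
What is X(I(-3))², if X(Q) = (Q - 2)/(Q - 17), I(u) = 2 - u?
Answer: 1/16 ≈ 0.062500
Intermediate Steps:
X(Q) = (-2 + Q)/(-17 + Q)
X(I(-3))² = ((-2 + (2 - 1*(-3)))/(-17 + (2 - 1*(-3))))² = ((-2 + (2 + 3))/(-17 + (2 + 3)))² = ((-2 + 5)/(-17 + 5))² = (3/(-12))² = (-1/12*3)² = (-¼)² = 1/16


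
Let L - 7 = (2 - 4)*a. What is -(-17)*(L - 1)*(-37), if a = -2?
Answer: -6290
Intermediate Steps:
L = 11 (L = 7 + (2 - 4)*(-2) = 7 - 2*(-2) = 7 + 4 = 11)
-(-17)*(L - 1)*(-37) = -(-17)*(11 - 1)*(-37) = -(-17)*10*(-37) = -17*(-10)*(-37) = 170*(-37) = -6290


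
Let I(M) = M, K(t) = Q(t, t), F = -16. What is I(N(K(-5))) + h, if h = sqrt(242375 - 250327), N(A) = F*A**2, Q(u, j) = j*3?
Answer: -3600 + 4*I*sqrt(497) ≈ -3600.0 + 89.174*I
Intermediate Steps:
Q(u, j) = 3*j
K(t) = 3*t
N(A) = -16*A**2
h = 4*I*sqrt(497) (h = sqrt(-7952) = 4*I*sqrt(497) ≈ 89.174*I)
I(N(K(-5))) + h = -16*(3*(-5))**2 + 4*I*sqrt(497) = -16*(-15)**2 + 4*I*sqrt(497) = -16*225 + 4*I*sqrt(497) = -3600 + 4*I*sqrt(497)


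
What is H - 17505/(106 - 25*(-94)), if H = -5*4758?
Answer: -58445745/2456 ≈ -23797.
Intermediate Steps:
H = -23790
H - 17505/(106 - 25*(-94)) = -23790 - 17505/(106 - 25*(-94)) = -23790 - 17505/(106 + 2350) = -23790 - 17505/2456 = -58445745/2456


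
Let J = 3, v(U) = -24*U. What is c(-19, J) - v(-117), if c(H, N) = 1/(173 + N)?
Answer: -494207/176 ≈ -2808.0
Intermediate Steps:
c(-19, J) - v(-117) = 1/(173 + 3) - (-24)*(-117) = 1/176 - 1*2808 = 1/176 - 2808 = -494207/176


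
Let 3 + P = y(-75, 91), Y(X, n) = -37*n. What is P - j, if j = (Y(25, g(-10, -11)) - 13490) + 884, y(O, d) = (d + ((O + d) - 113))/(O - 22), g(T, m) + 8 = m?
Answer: 1154306/97 ≈ 11900.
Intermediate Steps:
g(T, m) = -8 + m
y(O, d) = (-113 + O + 2*d)/(-22 + O) (y(O, d) = (d + (-113 + O + d))/(-22 + O) = (-113 + O + 2*d)/(-22 + O))
P = -285/97 (P = -3 + (-113 - 75 + 2*91)/(-22 - 75) = -3 + (-113 - 75 + 182)/(-97) = -3 - 1/97*(-6) = -3 + 6/97 = -285/97 ≈ -2.9381)
j = -11903 (j = (-37*(-8 - 11) - 13490) + 884 = (-37*(-19) - 13490) + 884 = (703 - 13490) + 884 = -12787 + 884 = -11903)
P - j = -285/97 - 1*(-11903) = -285/97 + 11903 = 1154306/97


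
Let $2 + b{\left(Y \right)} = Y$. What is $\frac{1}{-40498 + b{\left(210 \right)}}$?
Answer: $- \frac{1}{40290} \approx -2.482 \cdot 10^{-5}$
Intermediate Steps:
$b{\left(Y \right)} = -2 + Y$
$\frac{1}{-40498 + b{\left(210 \right)}} = \frac{1}{-40498 + \left(-2 + 210\right)} = \frac{1}{-40498 + 208} = \frac{1}{-40290} = - \frac{1}{40290}$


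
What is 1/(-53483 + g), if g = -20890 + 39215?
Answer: -1/35158 ≈ -2.8443e-5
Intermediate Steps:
g = 18325
1/(-53483 + g) = 1/(-53483 + 18325) = 1/(-35158) = -1/35158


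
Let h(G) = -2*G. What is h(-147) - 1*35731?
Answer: -35437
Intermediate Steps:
h(-147) - 1*35731 = -2*(-147) - 1*35731 = 294 - 35731 = -35437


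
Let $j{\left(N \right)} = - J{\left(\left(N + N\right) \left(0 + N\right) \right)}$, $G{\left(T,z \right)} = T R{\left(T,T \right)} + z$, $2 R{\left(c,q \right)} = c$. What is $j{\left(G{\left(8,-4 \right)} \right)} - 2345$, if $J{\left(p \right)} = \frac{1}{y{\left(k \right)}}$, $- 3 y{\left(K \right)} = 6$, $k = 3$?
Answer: $- \frac{4689}{2} \approx -2344.5$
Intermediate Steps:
$R{\left(c,q \right)} = \frac{c}{2}$
$y{\left(K \right)} = -2$ ($y{\left(K \right)} = \left(- \frac{1}{3}\right) 6 = -2$)
$J{\left(p \right)} = - \frac{1}{2}$ ($J{\left(p \right)} = \frac{1}{-2} = - \frac{1}{2}$)
$G{\left(T,z \right)} = z + \frac{T^{2}}{2}$ ($G{\left(T,z \right)} = T \frac{T}{2} + z = \frac{T^{2}}{2} + z = z + \frac{T^{2}}{2}$)
$j{\left(N \right)} = \frac{1}{2}$ ($j{\left(N \right)} = \left(-1\right) \left(- \frac{1}{2}\right) = \frac{1}{2}$)
$j{\left(G{\left(8,-4 \right)} \right)} - 2345 = \frac{1}{2} - 2345 = - \frac{4689}{2}$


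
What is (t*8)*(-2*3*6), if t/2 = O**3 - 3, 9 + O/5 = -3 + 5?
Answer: 24697728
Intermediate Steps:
O = -35 (O = -45 + 5*(-3 + 5) = -45 + 5*2 = -45 + 10 = -35)
t = -85756 (t = 2*((-35)**3 - 3) = 2*(-42875 - 3) = 2*(-42878) = -85756)
(t*8)*(-2*3*6) = (-85756*8)*(-2*3*6) = -(-4116288)*6 = -686048*(-36) = 24697728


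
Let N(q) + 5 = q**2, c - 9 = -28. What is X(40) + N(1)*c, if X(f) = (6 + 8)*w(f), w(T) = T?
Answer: 636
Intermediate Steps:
c = -19 (c = 9 - 28 = -19)
N(q) = -5 + q**2
X(f) = 14*f (X(f) = (6 + 8)*f = 14*f)
X(40) + N(1)*c = 14*40 + (-5 + 1**2)*(-19) = 560 + (-5 + 1)*(-19) = 560 - 4*(-19) = 560 + 76 = 636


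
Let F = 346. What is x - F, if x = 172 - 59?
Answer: -233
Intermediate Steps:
x = 113
x - F = 113 - 1*346 = 113 - 346 = -233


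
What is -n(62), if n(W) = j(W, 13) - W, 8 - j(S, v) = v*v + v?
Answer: 236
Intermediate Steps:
j(S, v) = 8 - v - v² (j(S, v) = 8 - (v*v + v) = 8 - (v² + v) = 8 - (v + v²) = 8 + (-v - v²) = 8 - v - v²)
n(W) = -174 - W (n(W) = (8 - 1*13 - 1*13²) - W = (8 - 13 - 1*169) - W = (8 - 13 - 169) - W = -174 - W)
-n(62) = -(-174 - 1*62) = -(-174 - 62) = -1*(-236) = 236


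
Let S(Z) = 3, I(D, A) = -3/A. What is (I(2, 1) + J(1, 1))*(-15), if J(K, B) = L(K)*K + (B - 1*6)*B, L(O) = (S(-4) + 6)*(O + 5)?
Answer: -690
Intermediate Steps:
L(O) = 45 + 9*O (L(O) = (3 + 6)*(O + 5) = 9*(5 + O) = 45 + 9*O)
J(K, B) = B*(-6 + B) + K*(45 + 9*K) (J(K, B) = (45 + 9*K)*K + (B - 1*6)*B = K*(45 + 9*K) + (B - 6)*B = K*(45 + 9*K) + (-6 + B)*B = K*(45 + 9*K) + B*(-6 + B) = B*(-6 + B) + K*(45 + 9*K))
(I(2, 1) + J(1, 1))*(-15) = (-3/1 + (1² - 6*1 + 9*1*(5 + 1)))*(-15) = (-3*1 + (1 - 6 + 9*1*6))*(-15) = (-3 + (1 - 6 + 54))*(-15) = (-3 + 49)*(-15) = 46*(-15) = -690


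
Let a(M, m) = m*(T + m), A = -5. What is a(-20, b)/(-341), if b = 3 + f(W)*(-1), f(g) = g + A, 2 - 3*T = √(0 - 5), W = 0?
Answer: -208/1023 + 8*I*√5/1023 ≈ -0.20332 + 0.017486*I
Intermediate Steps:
T = ⅔ - I*√5/3 (T = ⅔ - √(0 - 5)/3 = ⅔ - I*√5/3 ≈ 0.66667 - 0.74536*I)
f(g) = -5 + g (f(g) = g - 5 = -5 + g)
b = 8 (b = 3 + (-5 + 0)*(-1) = 3 - 5*(-1) = 3 + 5 = 8)
a(M, m) = m*(⅔ + m - I*√5/3) (a(M, m) = m*((⅔ - I*√5/3) + m) = m*(⅔ + m - I*√5/3))
a(-20, b)/(-341) = ((⅓)*8*(2 + 3*8 - I*√5))/(-341) = ((⅓)*8*(2 + 24 - I*√5))*(-1/341) = ((⅓)*8*(26 - I*√5))*(-1/341) = (208/3 - 8*I*√5/3)*(-1/341) = -208/1023 + 8*I*√5/1023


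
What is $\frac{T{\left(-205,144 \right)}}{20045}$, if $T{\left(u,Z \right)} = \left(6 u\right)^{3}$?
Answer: $- \frac{372173400}{4009} \approx -92835.0$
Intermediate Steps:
$T{\left(u,Z \right)} = 216 u^{3}$
$\frac{T{\left(-205,144 \right)}}{20045} = \frac{216 \left(-205\right)^{3}}{20045} = 216 \left(-8615125\right) \frac{1}{20045} = \left(-1860867000\right) \frac{1}{20045} = - \frac{372173400}{4009}$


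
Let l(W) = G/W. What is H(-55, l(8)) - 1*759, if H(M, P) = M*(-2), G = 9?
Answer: -649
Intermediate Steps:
l(W) = 9/W
H(M, P) = -2*M
H(-55, l(8)) - 1*759 = -2*(-55) - 1*759 = 110 - 759 = -649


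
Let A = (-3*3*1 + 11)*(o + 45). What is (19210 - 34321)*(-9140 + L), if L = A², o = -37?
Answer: 134246124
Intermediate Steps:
A = 16 (A = (-3*3*1 + 11)*(-37 + 45) = (-9*1 + 11)*8 = (-9 + 11)*8 = 2*8 = 16)
L = 256 (L = 16² = 256)
(19210 - 34321)*(-9140 + L) = (19210 - 34321)*(-9140 + 256) = -15111*(-8884) = 134246124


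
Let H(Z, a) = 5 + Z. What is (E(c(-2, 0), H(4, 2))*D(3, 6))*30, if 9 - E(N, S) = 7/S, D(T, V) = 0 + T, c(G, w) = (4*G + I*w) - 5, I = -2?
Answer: 740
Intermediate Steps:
c(G, w) = -5 - 2*w + 4*G (c(G, w) = (4*G - 2*w) - 5 = (-2*w + 4*G) - 5 = -5 - 2*w + 4*G)
D(T, V) = T
E(N, S) = 9 - 7/S
(E(c(-2, 0), H(4, 2))*D(3, 6))*30 = ((9 - 7/(5 + 4))*3)*30 = ((9 - 7/9)*3)*30 = ((74/9)*3)*30 = (74/3)*30 = 740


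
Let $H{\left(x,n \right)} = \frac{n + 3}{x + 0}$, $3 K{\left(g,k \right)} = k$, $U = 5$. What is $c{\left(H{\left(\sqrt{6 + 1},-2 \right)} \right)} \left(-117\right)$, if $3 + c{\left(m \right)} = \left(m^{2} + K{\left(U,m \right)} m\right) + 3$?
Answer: $- \frac{156}{7} \approx -22.286$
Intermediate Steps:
$K{\left(g,k \right)} = \frac{k}{3}$
$H{\left(x,n \right)} = \frac{3 + n}{x}$
$c{\left(m \right)} = \frac{4 m^{2}}{3}$ ($c{\left(m \right)} = -3 + \left(\left(m^{2} + \frac{m}{3} m\right) + 3\right) = -3 + \left(\left(m^{2} + \frac{m^{2}}{3}\right) + 3\right) = -3 + \left(\frac{4 m^{2}}{3} + 3\right) = -3 + \left(3 + \frac{4 m^{2}}{3}\right) = \frac{4 m^{2}}{3}$)
$c{\left(H{\left(\sqrt{6 + 1},-2 \right)} \right)} \left(-117\right) = \frac{4 \left(\frac{3 - 2}{\sqrt{6 + 1}}\right)^{2}}{3} \left(-117\right) = \frac{4 \left(\frac{1}{\sqrt{7}} \cdot 1\right)^{2}}{3} \left(-117\right) = \frac{4 \left(\frac{\sqrt{7}}{7} \cdot 1\right)^{2}}{3} \left(-117\right) = \frac{4 \left(\frac{\sqrt{7}}{7}\right)^{2}}{3} \left(-117\right) = \frac{4}{3} \cdot \frac{1}{7} \left(-117\right) = \frac{4}{21} \left(-117\right) = - \frac{156}{7}$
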